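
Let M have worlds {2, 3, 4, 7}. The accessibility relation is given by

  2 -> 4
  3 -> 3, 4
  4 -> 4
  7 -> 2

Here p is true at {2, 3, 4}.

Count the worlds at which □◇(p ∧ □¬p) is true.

0

2: successors {4}; ◇(p ∧ □¬p) there: 4:F. ✗
3: successors {3, 4}; ◇(p ∧ □¬p) there: 3:F, 4:F. ✗
4: successors {4}; ◇(p ∧ □¬p) there: 4:F. ✗
7: successors {2}; ◇(p ∧ □¬p) there: 2:F. ✗
Satisfying worlds: ∅.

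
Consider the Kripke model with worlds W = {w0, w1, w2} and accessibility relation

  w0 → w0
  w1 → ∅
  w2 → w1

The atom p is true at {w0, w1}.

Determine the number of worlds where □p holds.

w0: successors {w0}; p there: w0:T. ✓
w1: no successors, so □p holds vacuously. ✓
w2: successors {w1}; p there: w1:T. ✓
Satisfying worlds: {w0, w1, w2}.

3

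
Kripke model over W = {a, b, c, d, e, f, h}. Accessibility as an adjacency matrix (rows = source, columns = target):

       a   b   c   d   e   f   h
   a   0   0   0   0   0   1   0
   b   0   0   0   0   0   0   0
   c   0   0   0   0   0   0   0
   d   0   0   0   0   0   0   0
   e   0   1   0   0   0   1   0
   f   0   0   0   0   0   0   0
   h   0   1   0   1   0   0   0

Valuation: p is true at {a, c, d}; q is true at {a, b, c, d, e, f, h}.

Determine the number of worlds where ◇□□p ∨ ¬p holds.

a: ◇□□p is T, ¬p is F. ✓
b: ◇□□p is F, ¬p is T. ✓
c: ◇□□p is F, ¬p is F. ✗
d: ◇□□p is F, ¬p is F. ✗
e: ◇□□p is T, ¬p is T. ✓
f: ◇□□p is F, ¬p is T. ✓
h: ◇□□p is T, ¬p is T. ✓
Satisfying worlds: {a, b, e, f, h}.

5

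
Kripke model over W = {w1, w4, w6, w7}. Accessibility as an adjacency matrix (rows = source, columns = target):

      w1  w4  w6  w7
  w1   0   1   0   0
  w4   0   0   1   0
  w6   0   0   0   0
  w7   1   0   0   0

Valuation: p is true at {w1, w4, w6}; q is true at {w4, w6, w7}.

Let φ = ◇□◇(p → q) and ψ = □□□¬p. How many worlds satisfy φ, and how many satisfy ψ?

2 and 3

For ◇□◇(p → q):
w1: successors {w4}; □◇(p → q) there: w4:F. ✗
w4: successors {w6}; □◇(p → q) there: w6:T. ✓
w6: no successors, so ◇□◇(p → q) fails. ✗
w7: successors {w1}; □◇(p → q) there: w1:T. ✓
— 2 worlds.
For □□□¬p:
w1: successors {w4}; □□¬p there: w4:T. ✓
w4: successors {w6}; □□¬p there: w6:T. ✓
w6: no successors, so □□□¬p holds vacuously. ✓
w7: successors {w1}; □□¬p there: w1:F. ✗
— 3 worlds.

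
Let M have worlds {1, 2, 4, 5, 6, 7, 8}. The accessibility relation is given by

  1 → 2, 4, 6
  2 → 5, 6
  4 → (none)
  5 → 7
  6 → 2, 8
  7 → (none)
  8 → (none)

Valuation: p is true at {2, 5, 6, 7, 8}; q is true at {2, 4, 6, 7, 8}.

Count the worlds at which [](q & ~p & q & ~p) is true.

1: successors {2, 4, 6}; q & ~p & q & ~p there: 2:F, 4:T, 6:F. ✗
2: successors {5, 6}; q & ~p & q & ~p there: 5:F, 6:F. ✗
4: no successors, so [](q & ~p & q & ~p) holds vacuously. ✓
5: successors {7}; q & ~p & q & ~p there: 7:F. ✗
6: successors {2, 8}; q & ~p & q & ~p there: 2:F, 8:F. ✗
7: no successors, so [](q & ~p & q & ~p) holds vacuously. ✓
8: no successors, so [](q & ~p & q & ~p) holds vacuously. ✓
Satisfying worlds: {4, 7, 8}.

3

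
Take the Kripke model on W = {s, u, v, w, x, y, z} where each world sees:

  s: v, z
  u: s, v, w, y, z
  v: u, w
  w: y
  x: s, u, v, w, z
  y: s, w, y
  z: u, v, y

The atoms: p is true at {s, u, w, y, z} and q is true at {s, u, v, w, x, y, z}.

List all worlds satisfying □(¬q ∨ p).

{v, w, y}

s: successors {v, z}; ¬q ∨ p there: v:F, z:T. ✗
u: successors {s, v, w, y, z}; ¬q ∨ p there: s:T, v:F, w:T, y:T, z:T. ✗
v: successors {u, w}; ¬q ∨ p there: u:T, w:T. ✓
w: successors {y}; ¬q ∨ p there: y:T. ✓
x: successors {s, u, v, w, z}; ¬q ∨ p there: s:T, u:T, v:F, w:T, z:T. ✗
y: successors {s, w, y}; ¬q ∨ p there: s:T, w:T, y:T. ✓
z: successors {u, v, y}; ¬q ∨ p there: u:T, v:F, y:T. ✗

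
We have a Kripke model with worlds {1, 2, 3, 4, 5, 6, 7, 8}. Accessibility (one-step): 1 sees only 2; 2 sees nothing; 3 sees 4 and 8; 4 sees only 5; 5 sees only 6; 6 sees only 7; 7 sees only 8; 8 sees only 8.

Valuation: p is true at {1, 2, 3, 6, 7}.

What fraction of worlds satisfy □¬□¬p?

3/8

1: successors {2}; ¬□¬p there: 2:F. ✗
2: no successors, so □¬□¬p holds vacuously. ✓
3: successors {4, 8}; ¬□¬p there: 4:F, 8:F. ✗
4: successors {5}; ¬□¬p there: 5:T. ✓
5: successors {6}; ¬□¬p there: 6:T. ✓
6: successors {7}; ¬□¬p there: 7:F. ✗
7: successors {8}; ¬□¬p there: 8:F. ✗
8: successors {8}; ¬□¬p there: 8:F. ✗
That's 3 of 8 worlds, so 3/8.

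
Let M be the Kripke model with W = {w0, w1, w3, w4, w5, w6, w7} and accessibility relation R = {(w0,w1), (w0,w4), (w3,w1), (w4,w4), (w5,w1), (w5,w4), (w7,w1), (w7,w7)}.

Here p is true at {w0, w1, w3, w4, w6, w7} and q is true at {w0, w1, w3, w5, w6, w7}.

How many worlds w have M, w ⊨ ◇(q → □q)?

w0: successors {w1, w4}; q → □q there: w1:T, w4:T. ✓
w1: no successors, so ◇(q → □q) fails. ✗
w3: successors {w1}; q → □q there: w1:T. ✓
w4: successors {w4}; q → □q there: w4:T. ✓
w5: successors {w1, w4}; q → □q there: w1:T, w4:T. ✓
w6: no successors, so ◇(q → □q) fails. ✗
w7: successors {w1, w7}; q → □q there: w1:T, w7:T. ✓
Satisfying worlds: {w0, w3, w4, w5, w7}.

5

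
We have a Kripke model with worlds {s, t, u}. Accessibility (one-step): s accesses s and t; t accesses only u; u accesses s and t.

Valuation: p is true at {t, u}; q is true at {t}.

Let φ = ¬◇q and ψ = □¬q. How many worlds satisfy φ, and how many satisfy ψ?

For ¬◇q:
s: ◇q is T. ✗
t: ◇q is F. ✓
u: ◇q is T. ✗
— 1 world.
For □¬q:
s: successors {s, t}; ¬q there: s:T, t:F. ✗
t: successors {u}; ¬q there: u:T. ✓
u: successors {s, t}; ¬q there: s:T, t:F. ✗
— 1 world.

1 and 1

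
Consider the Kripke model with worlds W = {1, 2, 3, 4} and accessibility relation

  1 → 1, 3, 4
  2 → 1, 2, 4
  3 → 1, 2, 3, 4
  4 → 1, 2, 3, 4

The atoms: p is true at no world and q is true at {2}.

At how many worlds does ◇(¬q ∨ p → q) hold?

1: successors {1, 3, 4}; ¬q ∨ p → q there: 1:F, 3:F, 4:F. ✗
2: successors {1, 2, 4}; ¬q ∨ p → q there: 1:F, 2:T, 4:F. ✓
3: successors {1, 2, 3, 4}; ¬q ∨ p → q there: 1:F, 2:T, 3:F, 4:F. ✓
4: successors {1, 2, 3, 4}; ¬q ∨ p → q there: 1:F, 2:T, 3:F, 4:F. ✓
Satisfying worlds: {2, 3, 4}.

3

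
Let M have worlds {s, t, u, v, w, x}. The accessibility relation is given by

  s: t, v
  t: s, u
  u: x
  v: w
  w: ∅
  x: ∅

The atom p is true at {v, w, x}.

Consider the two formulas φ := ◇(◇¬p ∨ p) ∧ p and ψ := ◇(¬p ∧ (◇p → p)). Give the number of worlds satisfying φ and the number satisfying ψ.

1 and 1

For ◇(◇¬p ∨ p) ∧ p:
s: ◇(◇¬p ∨ p) is T, p is F. ✗
t: ◇(◇¬p ∨ p) is T, p is F. ✗
u: ◇(◇¬p ∨ p) is T, p is F. ✗
v: ◇(◇¬p ∨ p) is T, p is T. ✓
w: ◇(◇¬p ∨ p) is F, p is T. ✗
x: ◇(◇¬p ∨ p) is F, p is T. ✗
— 1 world.
For ◇(¬p ∧ (◇p → p)):
s: successors {t, v}; ¬p ∧ (◇p → p) there: t:T, v:F. ✓
t: successors {s, u}; ¬p ∧ (◇p → p) there: s:F, u:F. ✗
u: successors {x}; ¬p ∧ (◇p → p) there: x:F. ✗
v: successors {w}; ¬p ∧ (◇p → p) there: w:F. ✗
w: no successors, so ◇(¬p ∧ (◇p → p)) fails. ✗
x: no successors, so ◇(¬p ∧ (◇p → p)) fails. ✗
— 1 world.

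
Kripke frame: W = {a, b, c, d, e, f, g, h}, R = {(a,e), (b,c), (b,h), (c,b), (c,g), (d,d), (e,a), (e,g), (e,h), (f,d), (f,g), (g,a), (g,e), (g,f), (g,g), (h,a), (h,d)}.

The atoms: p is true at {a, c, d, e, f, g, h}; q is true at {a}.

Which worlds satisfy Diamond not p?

{c}

a: successors {e}; not p there: e:F. ✗
b: successors {c, h}; not p there: c:F, h:F. ✗
c: successors {b, g}; not p there: b:T, g:F. ✓
d: successors {d}; not p there: d:F. ✗
e: successors {a, g, h}; not p there: a:F, g:F, h:F. ✗
f: successors {d, g}; not p there: d:F, g:F. ✗
g: successors {a, e, f, g}; not p there: a:F, e:F, f:F, g:F. ✗
h: successors {a, d}; not p there: a:F, d:F. ✗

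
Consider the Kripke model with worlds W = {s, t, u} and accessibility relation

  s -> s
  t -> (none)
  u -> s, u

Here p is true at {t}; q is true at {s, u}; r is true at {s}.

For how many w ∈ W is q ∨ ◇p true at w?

2

s: q is T, ◇p is F. ✓
t: q is F, ◇p is F. ✗
u: q is T, ◇p is F. ✓
Satisfying worlds: {s, u}.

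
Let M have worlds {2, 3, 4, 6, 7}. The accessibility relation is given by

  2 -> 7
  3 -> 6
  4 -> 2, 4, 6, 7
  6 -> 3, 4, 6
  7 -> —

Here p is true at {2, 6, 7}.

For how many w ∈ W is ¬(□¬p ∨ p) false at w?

2: □¬p ∨ p is T. ✗
3: □¬p ∨ p is F. ✓
4: □¬p ∨ p is F. ✓
6: □¬p ∨ p is T. ✗
7: □¬p ∨ p is T. ✗
Satisfying worlds: {3, 4}.
So ¬(□¬p ∨ p) fails at the other 3 worlds.

3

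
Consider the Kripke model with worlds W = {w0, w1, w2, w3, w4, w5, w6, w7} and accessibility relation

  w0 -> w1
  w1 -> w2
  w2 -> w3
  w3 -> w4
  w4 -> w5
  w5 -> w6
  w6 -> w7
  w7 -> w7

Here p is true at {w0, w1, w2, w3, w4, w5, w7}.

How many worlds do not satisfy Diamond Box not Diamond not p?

w0: successors {w1}; Box not Diamond not p there: w1:T. ✓
w1: successors {w2}; Box not Diamond not p there: w2:T. ✓
w2: successors {w3}; Box not Diamond not p there: w3:T. ✓
w3: successors {w4}; Box not Diamond not p there: w4:F. ✗
w4: successors {w5}; Box not Diamond not p there: w5:T. ✓
w5: successors {w6}; Box not Diamond not p there: w6:T. ✓
w6: successors {w7}; Box not Diamond not p there: w7:T. ✓
w7: successors {w7}; Box not Diamond not p there: w7:T. ✓
Satisfying worlds: {w0, w1, w2, w4, w5, w6, w7}.
So Diamond Box not Diamond not p fails at the other 1 world.

1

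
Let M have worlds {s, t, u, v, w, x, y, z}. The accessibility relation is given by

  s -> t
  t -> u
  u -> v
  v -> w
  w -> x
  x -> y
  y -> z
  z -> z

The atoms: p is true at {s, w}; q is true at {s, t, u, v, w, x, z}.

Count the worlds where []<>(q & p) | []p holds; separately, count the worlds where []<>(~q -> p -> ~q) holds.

2 and 8

For []<>(q & p) | []p:
s: []<>(q & p) is F, []p is F. ✗
t: []<>(q & p) is F, []p is F. ✗
u: []<>(q & p) is T, []p is F. ✓
v: []<>(q & p) is F, []p is T. ✓
w: []<>(q & p) is F, []p is F. ✗
x: []<>(q & p) is F, []p is F. ✗
y: []<>(q & p) is F, []p is F. ✗
z: []<>(q & p) is F, []p is F. ✗
— 2 worlds.
For []<>(~q -> p -> ~q):
s: successors {t}; <>(~q -> p -> ~q) there: t:T. ✓
t: successors {u}; <>(~q -> p -> ~q) there: u:T. ✓
u: successors {v}; <>(~q -> p -> ~q) there: v:T. ✓
v: successors {w}; <>(~q -> p -> ~q) there: w:T. ✓
w: successors {x}; <>(~q -> p -> ~q) there: x:T. ✓
x: successors {y}; <>(~q -> p -> ~q) there: y:T. ✓
y: successors {z}; <>(~q -> p -> ~q) there: z:T. ✓
z: successors {z}; <>(~q -> p -> ~q) there: z:T. ✓
— 8 worlds.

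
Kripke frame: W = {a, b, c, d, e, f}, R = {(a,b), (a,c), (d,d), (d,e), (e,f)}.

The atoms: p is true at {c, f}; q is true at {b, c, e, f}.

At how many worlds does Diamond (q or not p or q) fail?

a: successors {b, c}; q or not p or q there: b:T, c:T. ✓
b: no successors, so Diamond (q or not p or q) fails. ✗
c: no successors, so Diamond (q or not p or q) fails. ✗
d: successors {d, e}; q or not p or q there: d:T, e:T. ✓
e: successors {f}; q or not p or q there: f:T. ✓
f: no successors, so Diamond (q or not p or q) fails. ✗
Satisfying worlds: {a, d, e}.
So Diamond (q or not p or q) fails at the other 3 worlds.

3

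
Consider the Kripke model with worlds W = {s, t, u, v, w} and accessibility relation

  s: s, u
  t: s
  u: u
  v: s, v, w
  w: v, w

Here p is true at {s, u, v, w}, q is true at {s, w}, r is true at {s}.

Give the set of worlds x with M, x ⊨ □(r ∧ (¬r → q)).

s: successors {s, u}; r ∧ (¬r → q) there: s:T, u:F. ✗
t: successors {s}; r ∧ (¬r → q) there: s:T. ✓
u: successors {u}; r ∧ (¬r → q) there: u:F. ✗
v: successors {s, v, w}; r ∧ (¬r → q) there: s:T, v:F, w:F. ✗
w: successors {v, w}; r ∧ (¬r → q) there: v:F, w:F. ✗

{t}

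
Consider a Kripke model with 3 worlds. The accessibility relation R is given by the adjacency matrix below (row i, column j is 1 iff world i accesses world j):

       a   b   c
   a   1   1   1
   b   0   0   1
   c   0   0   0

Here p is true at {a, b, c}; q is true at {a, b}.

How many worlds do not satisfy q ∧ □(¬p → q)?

1

a: q is T, □(¬p → q) is T. ✓
b: q is T, □(¬p → q) is T. ✓
c: q is F, □(¬p → q) is T. ✗
Satisfying worlds: {a, b}.
So q ∧ □(¬p → q) fails at the other 1 world.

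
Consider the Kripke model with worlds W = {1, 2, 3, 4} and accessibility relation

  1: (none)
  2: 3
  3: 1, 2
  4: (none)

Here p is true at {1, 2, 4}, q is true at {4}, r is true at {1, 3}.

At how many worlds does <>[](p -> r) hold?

1: no successors, so <>[](p -> r) fails. ✗
2: successors {3}; [](p -> r) there: 3:F. ✗
3: successors {1, 2}; [](p -> r) there: 1:T, 2:T. ✓
4: no successors, so <>[](p -> r) fails. ✗
Satisfying worlds: {3}.

1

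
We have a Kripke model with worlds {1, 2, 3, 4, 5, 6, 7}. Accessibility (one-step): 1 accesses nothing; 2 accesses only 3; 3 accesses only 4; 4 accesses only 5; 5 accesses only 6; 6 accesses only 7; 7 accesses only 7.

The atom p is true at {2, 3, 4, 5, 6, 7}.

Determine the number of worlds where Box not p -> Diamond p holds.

1: Box not p is T, Diamond p is F. ✗
2: Box not p is F, Diamond p is T. ✓
3: Box not p is F, Diamond p is T. ✓
4: Box not p is F, Diamond p is T. ✓
5: Box not p is F, Diamond p is T. ✓
6: Box not p is F, Diamond p is T. ✓
7: Box not p is F, Diamond p is T. ✓
Satisfying worlds: {2, 3, 4, 5, 6, 7}.

6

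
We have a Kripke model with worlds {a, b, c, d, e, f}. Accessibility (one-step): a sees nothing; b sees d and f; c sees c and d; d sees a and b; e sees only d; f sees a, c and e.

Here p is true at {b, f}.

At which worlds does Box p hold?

a: no successors, so Box p holds vacuously. ✓
b: successors {d, f}; p there: d:F, f:T. ✗
c: successors {c, d}; p there: c:F, d:F. ✗
d: successors {a, b}; p there: a:F, b:T. ✗
e: successors {d}; p there: d:F. ✗
f: successors {a, c, e}; p there: a:F, c:F, e:F. ✗

{a}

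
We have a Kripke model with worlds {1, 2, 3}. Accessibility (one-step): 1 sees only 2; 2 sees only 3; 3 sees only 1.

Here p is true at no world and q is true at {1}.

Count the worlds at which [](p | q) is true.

1

1: successors {2}; p | q there: 2:F. ✗
2: successors {3}; p | q there: 3:F. ✗
3: successors {1}; p | q there: 1:T. ✓
Satisfying worlds: {3}.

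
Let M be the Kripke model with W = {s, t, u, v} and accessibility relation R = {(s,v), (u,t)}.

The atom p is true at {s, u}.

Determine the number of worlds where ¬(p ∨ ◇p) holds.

s: p ∨ ◇p is T. ✗
t: p ∨ ◇p is F. ✓
u: p ∨ ◇p is T. ✗
v: p ∨ ◇p is F. ✓
Satisfying worlds: {t, v}.

2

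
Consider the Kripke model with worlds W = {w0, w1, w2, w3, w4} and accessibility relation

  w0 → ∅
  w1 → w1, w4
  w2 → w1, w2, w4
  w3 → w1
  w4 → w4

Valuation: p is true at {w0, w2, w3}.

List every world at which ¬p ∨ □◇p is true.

{w0, w1, w4}

w0: ¬p is F, □◇p is T. ✓
w1: ¬p is T, □◇p is F. ✓
w2: ¬p is F, □◇p is F. ✗
w3: ¬p is F, □◇p is F. ✗
w4: ¬p is T, □◇p is F. ✓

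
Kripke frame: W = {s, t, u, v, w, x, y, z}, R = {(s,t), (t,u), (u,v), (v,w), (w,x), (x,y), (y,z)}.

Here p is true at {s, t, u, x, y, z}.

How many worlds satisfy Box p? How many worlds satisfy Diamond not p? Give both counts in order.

6 and 2

For Box p:
s: successors {t}; p there: t:T. ✓
t: successors {u}; p there: u:T. ✓
u: successors {v}; p there: v:F. ✗
v: successors {w}; p there: w:F. ✗
w: successors {x}; p there: x:T. ✓
x: successors {y}; p there: y:T. ✓
y: successors {z}; p there: z:T. ✓
z: no successors, so Box p holds vacuously. ✓
— 6 worlds.
For Diamond not p:
s: successors {t}; not p there: t:F. ✗
t: successors {u}; not p there: u:F. ✗
u: successors {v}; not p there: v:T. ✓
v: successors {w}; not p there: w:T. ✓
w: successors {x}; not p there: x:F. ✗
x: successors {y}; not p there: y:F. ✗
y: successors {z}; not p there: z:F. ✗
z: no successors, so Diamond not p fails. ✗
— 2 worlds.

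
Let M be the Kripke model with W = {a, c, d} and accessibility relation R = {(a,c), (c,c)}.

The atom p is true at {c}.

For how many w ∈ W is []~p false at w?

2

a: successors {c}; ~p there: c:F. ✗
c: successors {c}; ~p there: c:F. ✗
d: no successors, so []~p holds vacuously. ✓
Satisfying worlds: {d}.
So []~p fails at the other 2 worlds.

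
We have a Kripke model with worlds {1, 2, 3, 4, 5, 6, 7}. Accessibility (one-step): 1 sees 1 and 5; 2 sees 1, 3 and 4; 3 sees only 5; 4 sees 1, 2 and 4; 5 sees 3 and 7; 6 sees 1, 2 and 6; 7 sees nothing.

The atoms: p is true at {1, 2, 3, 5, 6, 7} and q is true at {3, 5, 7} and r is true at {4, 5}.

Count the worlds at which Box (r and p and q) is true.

1: successors {1, 5}; r and p and q there: 1:F, 5:T. ✗
2: successors {1, 3, 4}; r and p and q there: 1:F, 3:F, 4:F. ✗
3: successors {5}; r and p and q there: 5:T. ✓
4: successors {1, 2, 4}; r and p and q there: 1:F, 2:F, 4:F. ✗
5: successors {3, 7}; r and p and q there: 3:F, 7:F. ✗
6: successors {1, 2, 6}; r and p and q there: 1:F, 2:F, 6:F. ✗
7: no successors, so Box (r and p and q) holds vacuously. ✓
Satisfying worlds: {3, 7}.

2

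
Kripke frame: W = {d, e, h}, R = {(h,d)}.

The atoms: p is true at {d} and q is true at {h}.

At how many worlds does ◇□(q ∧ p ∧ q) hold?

d: no successors, so ◇□(q ∧ p ∧ q) fails. ✗
e: no successors, so ◇□(q ∧ p ∧ q) fails. ✗
h: successors {d}; □(q ∧ p ∧ q) there: d:T. ✓
Satisfying worlds: {h}.

1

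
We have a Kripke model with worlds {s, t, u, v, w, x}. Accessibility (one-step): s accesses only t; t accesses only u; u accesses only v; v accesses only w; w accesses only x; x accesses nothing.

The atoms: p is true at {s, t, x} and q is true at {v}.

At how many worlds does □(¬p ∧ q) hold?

2

s: successors {t}; ¬p ∧ q there: t:F. ✗
t: successors {u}; ¬p ∧ q there: u:F. ✗
u: successors {v}; ¬p ∧ q there: v:T. ✓
v: successors {w}; ¬p ∧ q there: w:F. ✗
w: successors {x}; ¬p ∧ q there: x:F. ✗
x: no successors, so □(¬p ∧ q) holds vacuously. ✓
Satisfying worlds: {u, x}.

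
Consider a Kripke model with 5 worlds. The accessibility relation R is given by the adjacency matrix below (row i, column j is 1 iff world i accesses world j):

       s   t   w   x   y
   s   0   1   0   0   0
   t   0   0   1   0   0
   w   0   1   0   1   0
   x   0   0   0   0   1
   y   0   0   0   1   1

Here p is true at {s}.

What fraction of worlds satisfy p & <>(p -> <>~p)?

1/5

s: p is T, <>(p -> <>~p) is T. ✓
t: p is F, <>(p -> <>~p) is T. ✗
w: p is F, <>(p -> <>~p) is T. ✗
x: p is F, <>(p -> <>~p) is T. ✗
y: p is F, <>(p -> <>~p) is T. ✗
That's 1 of 5 worlds, so 1/5.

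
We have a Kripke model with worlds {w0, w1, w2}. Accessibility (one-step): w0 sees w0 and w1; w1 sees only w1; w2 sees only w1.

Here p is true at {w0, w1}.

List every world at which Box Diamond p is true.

{w0, w1, w2}

w0: successors {w0, w1}; Diamond p there: w0:T, w1:T. ✓
w1: successors {w1}; Diamond p there: w1:T. ✓
w2: successors {w1}; Diamond p there: w1:T. ✓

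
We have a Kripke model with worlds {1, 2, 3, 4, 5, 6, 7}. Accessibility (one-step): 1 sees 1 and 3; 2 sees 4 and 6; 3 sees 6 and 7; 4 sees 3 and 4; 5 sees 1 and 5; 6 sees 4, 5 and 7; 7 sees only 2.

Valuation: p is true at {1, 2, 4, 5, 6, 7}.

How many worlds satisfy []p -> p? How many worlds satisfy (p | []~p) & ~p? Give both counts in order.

For []p -> p:
1: []p is F, p is T. ✓
2: []p is T, p is T. ✓
3: []p is T, p is F. ✗
4: []p is F, p is T. ✓
5: []p is T, p is T. ✓
6: []p is T, p is T. ✓
7: []p is T, p is T. ✓
— 6 worlds.
For (p | []~p) & ~p:
1: p | []~p is T, ~p is F. ✗
2: p | []~p is T, ~p is F. ✗
3: p | []~p is F, ~p is T. ✗
4: p | []~p is T, ~p is F. ✗
5: p | []~p is T, ~p is F. ✗
6: p | []~p is T, ~p is F. ✗
7: p | []~p is T, ~p is F. ✗
— 0 worlds.

6 and 0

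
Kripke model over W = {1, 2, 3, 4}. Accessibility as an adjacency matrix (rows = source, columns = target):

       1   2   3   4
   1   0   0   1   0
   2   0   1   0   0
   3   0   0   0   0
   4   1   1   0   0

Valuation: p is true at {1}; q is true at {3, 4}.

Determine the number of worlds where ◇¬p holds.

3

1: successors {3}; ¬p there: 3:T. ✓
2: successors {2}; ¬p there: 2:T. ✓
3: no successors, so ◇¬p fails. ✗
4: successors {1, 2}; ¬p there: 1:F, 2:T. ✓
Satisfying worlds: {1, 2, 4}.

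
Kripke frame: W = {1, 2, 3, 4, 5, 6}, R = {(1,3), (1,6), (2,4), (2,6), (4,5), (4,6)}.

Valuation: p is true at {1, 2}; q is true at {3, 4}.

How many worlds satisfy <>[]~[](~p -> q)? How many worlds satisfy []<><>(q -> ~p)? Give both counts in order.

For <>[]~[](~p -> q):
1: successors {3, 6}; []~[](~p -> q) there: 3:T, 6:T. ✓
2: successors {4, 6}; []~[](~p -> q) there: 4:F, 6:T. ✓
3: no successors, so <>[]~[](~p -> q) fails. ✗
4: successors {5, 6}; []~[](~p -> q) there: 5:T, 6:T. ✓
5: no successors, so <>[]~[](~p -> q) fails. ✗
6: no successors, so <>[]~[](~p -> q) fails. ✗
— 3 worlds.
For []<><>(q -> ~p):
1: successors {3, 6}; <><>(q -> ~p) there: 3:F, 6:F. ✗
2: successors {4, 6}; <><>(q -> ~p) there: 4:F, 6:F. ✗
3: no successors, so []<><>(q -> ~p) holds vacuously. ✓
4: successors {5, 6}; <><>(q -> ~p) there: 5:F, 6:F. ✗
5: no successors, so []<><>(q -> ~p) holds vacuously. ✓
6: no successors, so []<><>(q -> ~p) holds vacuously. ✓
— 3 worlds.

3 and 3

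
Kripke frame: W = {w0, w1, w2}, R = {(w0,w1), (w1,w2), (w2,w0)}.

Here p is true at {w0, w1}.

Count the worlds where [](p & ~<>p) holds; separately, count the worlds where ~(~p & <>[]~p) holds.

1 and 3

For [](p & ~<>p):
w0: successors {w1}; p & ~<>p there: w1:T. ✓
w1: successors {w2}; p & ~<>p there: w2:F. ✗
w2: successors {w0}; p & ~<>p there: w0:F. ✗
— 1 world.
For ~(~p & <>[]~p):
w0: ~p & <>[]~p is F. ✓
w1: ~p & <>[]~p is F. ✓
w2: ~p & <>[]~p is F. ✓
— 3 worlds.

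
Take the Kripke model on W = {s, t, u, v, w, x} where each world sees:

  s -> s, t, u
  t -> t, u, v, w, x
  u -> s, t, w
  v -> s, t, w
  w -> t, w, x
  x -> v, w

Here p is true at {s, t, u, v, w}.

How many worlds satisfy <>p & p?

5

s: <>p is T, p is T. ✓
t: <>p is T, p is T. ✓
u: <>p is T, p is T. ✓
v: <>p is T, p is T. ✓
w: <>p is T, p is T. ✓
x: <>p is T, p is F. ✗
Satisfying worlds: {s, t, u, v, w}.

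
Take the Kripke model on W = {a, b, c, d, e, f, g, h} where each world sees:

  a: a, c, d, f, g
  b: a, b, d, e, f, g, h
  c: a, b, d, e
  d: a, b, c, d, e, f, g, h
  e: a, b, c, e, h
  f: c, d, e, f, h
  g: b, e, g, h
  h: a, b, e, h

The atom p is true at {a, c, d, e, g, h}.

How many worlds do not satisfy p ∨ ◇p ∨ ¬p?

0

a: p ∨ ◇p is T, ¬p is F. ✓
b: p ∨ ◇p is T, ¬p is T. ✓
c: p ∨ ◇p is T, ¬p is F. ✓
d: p ∨ ◇p is T, ¬p is F. ✓
e: p ∨ ◇p is T, ¬p is F. ✓
f: p ∨ ◇p is T, ¬p is T. ✓
g: p ∨ ◇p is T, ¬p is F. ✓
h: p ∨ ◇p is T, ¬p is F. ✓
Satisfying worlds: {a, b, c, d, e, f, g, h}.
So p ∨ ◇p ∨ ¬p fails at the other 0 worlds.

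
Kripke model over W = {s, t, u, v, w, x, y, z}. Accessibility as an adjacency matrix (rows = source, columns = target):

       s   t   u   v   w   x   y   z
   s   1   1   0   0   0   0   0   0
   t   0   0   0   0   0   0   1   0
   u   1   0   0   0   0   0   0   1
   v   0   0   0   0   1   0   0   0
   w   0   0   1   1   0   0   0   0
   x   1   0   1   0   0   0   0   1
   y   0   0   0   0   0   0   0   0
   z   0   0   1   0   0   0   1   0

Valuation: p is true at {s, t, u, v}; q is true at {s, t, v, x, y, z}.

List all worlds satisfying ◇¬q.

s: successors {s, t}; ¬q there: s:F, t:F. ✗
t: successors {y}; ¬q there: y:F. ✗
u: successors {s, z}; ¬q there: s:F, z:F. ✗
v: successors {w}; ¬q there: w:T. ✓
w: successors {u, v}; ¬q there: u:T, v:F. ✓
x: successors {s, u, z}; ¬q there: s:F, u:T, z:F. ✓
y: no successors, so ◇¬q fails. ✗
z: successors {u, y}; ¬q there: u:T, y:F. ✓

{v, w, x, z}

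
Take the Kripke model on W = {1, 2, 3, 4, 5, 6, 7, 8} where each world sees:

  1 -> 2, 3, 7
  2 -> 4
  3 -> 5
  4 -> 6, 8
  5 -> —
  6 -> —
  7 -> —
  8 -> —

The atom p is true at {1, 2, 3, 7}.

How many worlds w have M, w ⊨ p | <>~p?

1: p is T, <>~p is F. ✓
2: p is T, <>~p is T. ✓
3: p is T, <>~p is T. ✓
4: p is F, <>~p is T. ✓
5: p is F, <>~p is F. ✗
6: p is F, <>~p is F. ✗
7: p is T, <>~p is F. ✓
8: p is F, <>~p is F. ✗
Satisfying worlds: {1, 2, 3, 4, 7}.

5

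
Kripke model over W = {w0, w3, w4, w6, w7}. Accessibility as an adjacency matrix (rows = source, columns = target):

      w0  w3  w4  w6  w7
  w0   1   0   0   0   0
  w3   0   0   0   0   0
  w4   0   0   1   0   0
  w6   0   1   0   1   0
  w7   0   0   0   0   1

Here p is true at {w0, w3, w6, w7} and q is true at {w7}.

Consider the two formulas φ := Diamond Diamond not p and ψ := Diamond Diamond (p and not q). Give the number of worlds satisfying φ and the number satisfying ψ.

For Diamond Diamond not p:
w0: successors {w0}; Diamond not p there: w0:F. ✗
w3: no successors, so Diamond Diamond not p fails. ✗
w4: successors {w4}; Diamond not p there: w4:T. ✓
w6: successors {w3, w6}; Diamond not p there: w3:F, w6:F. ✗
w7: successors {w7}; Diamond not p there: w7:F. ✗
— 1 world.
For Diamond Diamond (p and not q):
w0: successors {w0}; Diamond (p and not q) there: w0:T. ✓
w3: no successors, so Diamond Diamond (p and not q) fails. ✗
w4: successors {w4}; Diamond (p and not q) there: w4:F. ✗
w6: successors {w3, w6}; Diamond (p and not q) there: w3:F, w6:T. ✓
w7: successors {w7}; Diamond (p and not q) there: w7:F. ✗
— 2 worlds.

1 and 2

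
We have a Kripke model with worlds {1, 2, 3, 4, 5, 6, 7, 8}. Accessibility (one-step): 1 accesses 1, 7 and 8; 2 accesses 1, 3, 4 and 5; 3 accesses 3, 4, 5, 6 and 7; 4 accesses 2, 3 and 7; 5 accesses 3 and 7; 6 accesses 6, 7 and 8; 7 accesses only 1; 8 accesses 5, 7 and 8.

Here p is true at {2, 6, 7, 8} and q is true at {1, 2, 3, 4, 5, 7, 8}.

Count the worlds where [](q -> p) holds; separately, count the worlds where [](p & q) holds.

1 and 0

For [](q -> p):
1: successors {1, 7, 8}; q -> p there: 1:F, 7:T, 8:T. ✗
2: successors {1, 3, 4, 5}; q -> p there: 1:F, 3:F, 4:F, 5:F. ✗
3: successors {3, 4, 5, 6, 7}; q -> p there: 3:F, 4:F, 5:F, 6:T, 7:T. ✗
4: successors {2, 3, 7}; q -> p there: 2:T, 3:F, 7:T. ✗
5: successors {3, 7}; q -> p there: 3:F, 7:T. ✗
6: successors {6, 7, 8}; q -> p there: 6:T, 7:T, 8:T. ✓
7: successors {1}; q -> p there: 1:F. ✗
8: successors {5, 7, 8}; q -> p there: 5:F, 7:T, 8:T. ✗
— 1 world.
For [](p & q):
1: successors {1, 7, 8}; p & q there: 1:F, 7:T, 8:T. ✗
2: successors {1, 3, 4, 5}; p & q there: 1:F, 3:F, 4:F, 5:F. ✗
3: successors {3, 4, 5, 6, 7}; p & q there: 3:F, 4:F, 5:F, 6:F, 7:T. ✗
4: successors {2, 3, 7}; p & q there: 2:T, 3:F, 7:T. ✗
5: successors {3, 7}; p & q there: 3:F, 7:T. ✗
6: successors {6, 7, 8}; p & q there: 6:F, 7:T, 8:T. ✗
7: successors {1}; p & q there: 1:F. ✗
8: successors {5, 7, 8}; p & q there: 5:F, 7:T, 8:T. ✗
— 0 worlds.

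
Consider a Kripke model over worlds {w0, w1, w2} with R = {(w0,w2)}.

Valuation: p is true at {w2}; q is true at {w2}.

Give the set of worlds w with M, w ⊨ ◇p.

w0: successors {w2}; p there: w2:T. ✓
w1: no successors, so ◇p fails. ✗
w2: no successors, so ◇p fails. ✗

{w0}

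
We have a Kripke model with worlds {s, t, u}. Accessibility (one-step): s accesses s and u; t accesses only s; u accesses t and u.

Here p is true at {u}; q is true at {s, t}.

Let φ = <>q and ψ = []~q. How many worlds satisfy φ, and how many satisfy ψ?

3 and 0

For <>q:
s: successors {s, u}; q there: s:T, u:F. ✓
t: successors {s}; q there: s:T. ✓
u: successors {t, u}; q there: t:T, u:F. ✓
— 3 worlds.
For []~q:
s: successors {s, u}; ~q there: s:F, u:T. ✗
t: successors {s}; ~q there: s:F. ✗
u: successors {t, u}; ~q there: t:F, u:T. ✗
— 0 worlds.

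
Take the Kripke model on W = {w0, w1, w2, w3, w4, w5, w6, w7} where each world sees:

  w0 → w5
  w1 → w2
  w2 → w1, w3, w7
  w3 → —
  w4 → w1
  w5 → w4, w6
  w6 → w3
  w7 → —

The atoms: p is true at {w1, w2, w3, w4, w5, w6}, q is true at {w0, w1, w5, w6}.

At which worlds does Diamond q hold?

{w0, w2, w4, w5}

w0: successors {w5}; q there: w5:T. ✓
w1: successors {w2}; q there: w2:F. ✗
w2: successors {w1, w3, w7}; q there: w1:T, w3:F, w7:F. ✓
w3: no successors, so Diamond q fails. ✗
w4: successors {w1}; q there: w1:T. ✓
w5: successors {w4, w6}; q there: w4:F, w6:T. ✓
w6: successors {w3}; q there: w3:F. ✗
w7: no successors, so Diamond q fails. ✗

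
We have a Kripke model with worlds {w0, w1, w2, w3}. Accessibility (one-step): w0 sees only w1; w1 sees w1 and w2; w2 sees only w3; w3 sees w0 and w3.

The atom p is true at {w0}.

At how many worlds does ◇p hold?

w0: successors {w1}; p there: w1:F. ✗
w1: successors {w1, w2}; p there: w1:F, w2:F. ✗
w2: successors {w3}; p there: w3:F. ✗
w3: successors {w0, w3}; p there: w0:T, w3:F. ✓
Satisfying worlds: {w3}.

1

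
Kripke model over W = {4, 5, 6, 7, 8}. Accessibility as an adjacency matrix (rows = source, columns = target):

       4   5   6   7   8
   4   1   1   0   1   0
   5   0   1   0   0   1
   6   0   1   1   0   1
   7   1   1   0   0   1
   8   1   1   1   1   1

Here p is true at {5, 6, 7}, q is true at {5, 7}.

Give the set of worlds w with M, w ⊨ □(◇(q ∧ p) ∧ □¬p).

∅

4: successors {4, 5, 7}; ◇(q ∧ p) ∧ □¬p there: 4:F, 5:F, 7:F. ✗
5: successors {5, 8}; ◇(q ∧ p) ∧ □¬p there: 5:F, 8:F. ✗
6: successors {5, 6, 8}; ◇(q ∧ p) ∧ □¬p there: 5:F, 6:F, 8:F. ✗
7: successors {4, 5, 8}; ◇(q ∧ p) ∧ □¬p there: 4:F, 5:F, 8:F. ✗
8: successors {4, 5, 6, 7, 8}; ◇(q ∧ p) ∧ □¬p there: 4:F, 5:F, 6:F, 7:F, 8:F. ✗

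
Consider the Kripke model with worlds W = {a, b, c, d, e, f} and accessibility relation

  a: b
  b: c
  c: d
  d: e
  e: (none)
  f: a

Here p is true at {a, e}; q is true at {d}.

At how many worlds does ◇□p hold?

a: successors {b}; □p there: b:F. ✗
b: successors {c}; □p there: c:F. ✗
c: successors {d}; □p there: d:T. ✓
d: successors {e}; □p there: e:T. ✓
e: no successors, so ◇□p fails. ✗
f: successors {a}; □p there: a:F. ✗
Satisfying worlds: {c, d}.

2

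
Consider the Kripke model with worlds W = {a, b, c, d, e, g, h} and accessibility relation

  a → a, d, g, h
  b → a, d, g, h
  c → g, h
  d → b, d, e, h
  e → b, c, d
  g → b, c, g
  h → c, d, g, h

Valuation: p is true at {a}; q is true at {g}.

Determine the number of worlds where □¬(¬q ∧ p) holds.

5

a: successors {a, d, g, h}; ¬(¬q ∧ p) there: a:F, d:T, g:T, h:T. ✗
b: successors {a, d, g, h}; ¬(¬q ∧ p) there: a:F, d:T, g:T, h:T. ✗
c: successors {g, h}; ¬(¬q ∧ p) there: g:T, h:T. ✓
d: successors {b, d, e, h}; ¬(¬q ∧ p) there: b:T, d:T, e:T, h:T. ✓
e: successors {b, c, d}; ¬(¬q ∧ p) there: b:T, c:T, d:T. ✓
g: successors {b, c, g}; ¬(¬q ∧ p) there: b:T, c:T, g:T. ✓
h: successors {c, d, g, h}; ¬(¬q ∧ p) there: c:T, d:T, g:T, h:T. ✓
Satisfying worlds: {c, d, e, g, h}.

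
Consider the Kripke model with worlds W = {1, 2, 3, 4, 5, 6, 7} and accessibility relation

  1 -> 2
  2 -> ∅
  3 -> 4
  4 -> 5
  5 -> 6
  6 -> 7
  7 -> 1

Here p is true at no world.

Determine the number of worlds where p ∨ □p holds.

1: p is F, □p is F. ✗
2: p is F, □p is T. ✓
3: p is F, □p is F. ✗
4: p is F, □p is F. ✗
5: p is F, □p is F. ✗
6: p is F, □p is F. ✗
7: p is F, □p is F. ✗
Satisfying worlds: {2}.

1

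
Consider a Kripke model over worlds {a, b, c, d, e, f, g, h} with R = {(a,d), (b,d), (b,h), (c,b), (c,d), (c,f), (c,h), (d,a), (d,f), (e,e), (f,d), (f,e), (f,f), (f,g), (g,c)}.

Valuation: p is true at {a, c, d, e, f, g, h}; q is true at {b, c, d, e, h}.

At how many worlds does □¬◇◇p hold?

1

a: successors {d}; ¬◇◇p there: d:F. ✗
b: successors {d, h}; ¬◇◇p there: d:F, h:T. ✗
c: successors {b, d, f, h}; ¬◇◇p there: b:F, d:F, f:F, h:T. ✗
d: successors {a, f}; ¬◇◇p there: a:F, f:F. ✗
e: successors {e}; ¬◇◇p there: e:F. ✗
f: successors {d, e, f, g}; ¬◇◇p there: d:F, e:F, f:F, g:F. ✗
g: successors {c}; ¬◇◇p there: c:F. ✗
h: no successors, so □¬◇◇p holds vacuously. ✓
Satisfying worlds: {h}.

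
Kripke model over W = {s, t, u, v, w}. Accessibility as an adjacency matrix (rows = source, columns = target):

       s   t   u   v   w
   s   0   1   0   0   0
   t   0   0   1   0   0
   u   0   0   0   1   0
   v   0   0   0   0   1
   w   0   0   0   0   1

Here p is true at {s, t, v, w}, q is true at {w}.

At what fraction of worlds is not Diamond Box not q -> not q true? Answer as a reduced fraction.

s: not Diamond Box not q is F, not q is T. ✓
t: not Diamond Box not q is F, not q is T. ✓
u: not Diamond Box not q is T, not q is T. ✓
v: not Diamond Box not q is T, not q is T. ✓
w: not Diamond Box not q is T, not q is F. ✗
That's 4 of 5 worlds, so 4/5.

4/5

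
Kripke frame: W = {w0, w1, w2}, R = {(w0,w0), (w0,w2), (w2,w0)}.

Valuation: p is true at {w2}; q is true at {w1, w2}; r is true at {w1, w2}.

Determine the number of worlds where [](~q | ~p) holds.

w0: successors {w0, w2}; ~q | ~p there: w0:T, w2:F. ✗
w1: no successors, so [](~q | ~p) holds vacuously. ✓
w2: successors {w0}; ~q | ~p there: w0:T. ✓
Satisfying worlds: {w1, w2}.

2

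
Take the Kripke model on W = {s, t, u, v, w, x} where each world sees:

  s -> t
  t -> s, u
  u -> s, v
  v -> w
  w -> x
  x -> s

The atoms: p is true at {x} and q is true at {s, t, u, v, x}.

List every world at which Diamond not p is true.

{s, t, u, v, x}

s: successors {t}; not p there: t:T. ✓
t: successors {s, u}; not p there: s:T, u:T. ✓
u: successors {s, v}; not p there: s:T, v:T. ✓
v: successors {w}; not p there: w:T. ✓
w: successors {x}; not p there: x:F. ✗
x: successors {s}; not p there: s:T. ✓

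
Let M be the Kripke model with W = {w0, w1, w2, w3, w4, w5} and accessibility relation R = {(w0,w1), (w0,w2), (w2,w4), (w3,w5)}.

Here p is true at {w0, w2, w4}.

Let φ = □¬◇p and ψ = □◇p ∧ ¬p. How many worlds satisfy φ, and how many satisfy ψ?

For □¬◇p:
w0: successors {w1, w2}; ¬◇p there: w1:T, w2:F. ✗
w1: no successors, so □¬◇p holds vacuously. ✓
w2: successors {w4}; ¬◇p there: w4:T. ✓
w3: successors {w5}; ¬◇p there: w5:T. ✓
w4: no successors, so □¬◇p holds vacuously. ✓
w5: no successors, so □¬◇p holds vacuously. ✓
— 5 worlds.
For □◇p ∧ ¬p:
w0: □◇p is F, ¬p is F. ✗
w1: □◇p is T, ¬p is T. ✓
w2: □◇p is F, ¬p is F. ✗
w3: □◇p is F, ¬p is T. ✗
w4: □◇p is T, ¬p is F. ✗
w5: □◇p is T, ¬p is T. ✓
— 2 worlds.

5 and 2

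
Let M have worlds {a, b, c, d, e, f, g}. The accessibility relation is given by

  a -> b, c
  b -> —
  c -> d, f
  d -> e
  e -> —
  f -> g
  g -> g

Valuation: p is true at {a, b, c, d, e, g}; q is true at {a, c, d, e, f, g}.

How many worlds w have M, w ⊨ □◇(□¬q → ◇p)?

a: successors {b, c}; ◇(□¬q → ◇p) there: b:F, c:T. ✗
b: no successors, so □◇(□¬q → ◇p) holds vacuously. ✓
c: successors {d, f}; ◇(□¬q → ◇p) there: d:F, f:T. ✗
d: successors {e}; ◇(□¬q → ◇p) there: e:F. ✗
e: no successors, so □◇(□¬q → ◇p) holds vacuously. ✓
f: successors {g}; ◇(□¬q → ◇p) there: g:T. ✓
g: successors {g}; ◇(□¬q → ◇p) there: g:T. ✓
Satisfying worlds: {b, e, f, g}.

4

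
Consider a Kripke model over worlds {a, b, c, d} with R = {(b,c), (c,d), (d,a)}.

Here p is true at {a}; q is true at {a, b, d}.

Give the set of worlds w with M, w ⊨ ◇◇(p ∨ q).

{b, c}

a: no successors, so ◇◇(p ∨ q) fails. ✗
b: successors {c}; ◇(p ∨ q) there: c:T. ✓
c: successors {d}; ◇(p ∨ q) there: d:T. ✓
d: successors {a}; ◇(p ∨ q) there: a:F. ✗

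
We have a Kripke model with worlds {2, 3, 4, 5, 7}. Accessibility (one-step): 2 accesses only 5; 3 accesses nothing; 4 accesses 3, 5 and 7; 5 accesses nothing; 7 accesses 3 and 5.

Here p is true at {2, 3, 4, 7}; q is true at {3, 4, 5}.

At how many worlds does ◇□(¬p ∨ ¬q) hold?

3

2: successors {5}; □(¬p ∨ ¬q) there: 5:T. ✓
3: no successors, so ◇□(¬p ∨ ¬q) fails. ✗
4: successors {3, 5, 7}; □(¬p ∨ ¬q) there: 3:T, 5:T, 7:F. ✓
5: no successors, so ◇□(¬p ∨ ¬q) fails. ✗
7: successors {3, 5}; □(¬p ∨ ¬q) there: 3:T, 5:T. ✓
Satisfying worlds: {2, 4, 7}.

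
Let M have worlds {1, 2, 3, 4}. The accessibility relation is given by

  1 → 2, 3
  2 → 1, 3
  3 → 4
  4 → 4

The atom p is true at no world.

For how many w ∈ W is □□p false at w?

1: successors {2, 3}; □p there: 2:F, 3:F. ✗
2: successors {1, 3}; □p there: 1:F, 3:F. ✗
3: successors {4}; □p there: 4:F. ✗
4: successors {4}; □p there: 4:F. ✗
Satisfying worlds: ∅.
So □□p fails at the other 4 worlds.

4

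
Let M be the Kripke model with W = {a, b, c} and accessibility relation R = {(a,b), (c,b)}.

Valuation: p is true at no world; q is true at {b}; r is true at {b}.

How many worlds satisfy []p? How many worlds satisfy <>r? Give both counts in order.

For []p:
a: successors {b}; p there: b:F. ✗
b: no successors, so []p holds vacuously. ✓
c: successors {b}; p there: b:F. ✗
— 1 world.
For <>r:
a: successors {b}; r there: b:T. ✓
b: no successors, so <>r fails. ✗
c: successors {b}; r there: b:T. ✓
— 2 worlds.

1 and 2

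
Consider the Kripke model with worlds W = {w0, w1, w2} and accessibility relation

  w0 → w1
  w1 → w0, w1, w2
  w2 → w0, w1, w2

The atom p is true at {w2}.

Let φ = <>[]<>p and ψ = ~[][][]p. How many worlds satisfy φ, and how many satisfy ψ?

For <>[]<>p:
w0: successors {w1}; []<>p there: w1:F. ✗
w1: successors {w0, w1, w2}; []<>p there: w0:T, w1:F, w2:F. ✓
w2: successors {w0, w1, w2}; []<>p there: w0:T, w1:F, w2:F. ✓
— 2 worlds.
For ~[][][]p:
w0: [][][]p is F. ✓
w1: [][][]p is F. ✓
w2: [][][]p is F. ✓
— 3 worlds.

2 and 3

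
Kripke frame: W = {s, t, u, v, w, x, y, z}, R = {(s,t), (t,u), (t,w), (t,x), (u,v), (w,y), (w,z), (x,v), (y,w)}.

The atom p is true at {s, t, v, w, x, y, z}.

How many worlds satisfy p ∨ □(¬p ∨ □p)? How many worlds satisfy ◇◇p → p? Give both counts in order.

8 and 8

For p ∨ □(¬p ∨ □p):
s: p is T, □(¬p ∨ □p) is F. ✓
t: p is T, □(¬p ∨ □p) is T. ✓
u: p is F, □(¬p ∨ □p) is T. ✓
v: p is T, □(¬p ∨ □p) is T. ✓
w: p is T, □(¬p ∨ □p) is T. ✓
x: p is T, □(¬p ∨ □p) is T. ✓
y: p is T, □(¬p ∨ □p) is T. ✓
z: p is T, □(¬p ∨ □p) is T. ✓
— 8 worlds.
For ◇◇p → p:
s: ◇◇p is T, p is T. ✓
t: ◇◇p is T, p is T. ✓
u: ◇◇p is F, p is F. ✓
v: ◇◇p is F, p is T. ✓
w: ◇◇p is T, p is T. ✓
x: ◇◇p is F, p is T. ✓
y: ◇◇p is T, p is T. ✓
z: ◇◇p is F, p is T. ✓
— 8 worlds.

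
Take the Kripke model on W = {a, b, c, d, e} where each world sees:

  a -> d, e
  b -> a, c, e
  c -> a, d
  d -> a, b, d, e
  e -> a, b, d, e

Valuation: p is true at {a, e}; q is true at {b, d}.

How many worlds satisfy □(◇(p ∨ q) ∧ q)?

a: successors {d, e}; ◇(p ∨ q) ∧ q there: d:T, e:F. ✗
b: successors {a, c, e}; ◇(p ∨ q) ∧ q there: a:F, c:F, e:F. ✗
c: successors {a, d}; ◇(p ∨ q) ∧ q there: a:F, d:T. ✗
d: successors {a, b, d, e}; ◇(p ∨ q) ∧ q there: a:F, b:T, d:T, e:F. ✗
e: successors {a, b, d, e}; ◇(p ∨ q) ∧ q there: a:F, b:T, d:T, e:F. ✗
Satisfying worlds: ∅.

0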